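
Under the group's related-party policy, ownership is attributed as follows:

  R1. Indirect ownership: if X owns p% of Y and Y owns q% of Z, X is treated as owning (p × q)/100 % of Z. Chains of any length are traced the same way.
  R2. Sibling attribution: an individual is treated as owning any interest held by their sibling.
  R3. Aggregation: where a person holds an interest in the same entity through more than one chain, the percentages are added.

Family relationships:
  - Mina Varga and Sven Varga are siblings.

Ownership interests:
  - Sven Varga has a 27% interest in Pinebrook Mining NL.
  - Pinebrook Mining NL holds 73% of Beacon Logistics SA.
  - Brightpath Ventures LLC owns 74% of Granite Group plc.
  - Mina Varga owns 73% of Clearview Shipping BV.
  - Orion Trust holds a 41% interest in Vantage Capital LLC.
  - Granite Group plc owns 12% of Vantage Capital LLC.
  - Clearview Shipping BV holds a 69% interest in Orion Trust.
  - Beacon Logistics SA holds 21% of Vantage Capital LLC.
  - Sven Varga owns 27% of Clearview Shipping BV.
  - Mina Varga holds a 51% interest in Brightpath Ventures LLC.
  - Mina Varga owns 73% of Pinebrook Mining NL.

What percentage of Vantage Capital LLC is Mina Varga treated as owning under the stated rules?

48.1488%

By sibling attribution (R2), Mina Varga is treated as also owning Sven Varga's interest in Clearview Shipping BV, giving 73% + 27% = 100%.
By sibling attribution (R2), Mina Varga is treated as also owning Sven Varga's interest in Pinebrook Mining NL, giving 73% + 27% = 100%.
Chain via Brightpath Ventures LLC → Granite Group plc (R1): 51% × 74% × 12% = 4.5288% of Vantage Capital LLC.
Chain via Clearview Shipping BV → Orion Trust (R1): 100% × 69% × 41% = 28.29% of Vantage Capital LLC.
Chain via Pinebrook Mining NL → Beacon Logistics SA (R1): 100% × 73% × 21% = 15.33% of Vantage Capital LLC.
Aggregating (R3): 4.5288% + 28.29% + 15.33% = 48.1488%.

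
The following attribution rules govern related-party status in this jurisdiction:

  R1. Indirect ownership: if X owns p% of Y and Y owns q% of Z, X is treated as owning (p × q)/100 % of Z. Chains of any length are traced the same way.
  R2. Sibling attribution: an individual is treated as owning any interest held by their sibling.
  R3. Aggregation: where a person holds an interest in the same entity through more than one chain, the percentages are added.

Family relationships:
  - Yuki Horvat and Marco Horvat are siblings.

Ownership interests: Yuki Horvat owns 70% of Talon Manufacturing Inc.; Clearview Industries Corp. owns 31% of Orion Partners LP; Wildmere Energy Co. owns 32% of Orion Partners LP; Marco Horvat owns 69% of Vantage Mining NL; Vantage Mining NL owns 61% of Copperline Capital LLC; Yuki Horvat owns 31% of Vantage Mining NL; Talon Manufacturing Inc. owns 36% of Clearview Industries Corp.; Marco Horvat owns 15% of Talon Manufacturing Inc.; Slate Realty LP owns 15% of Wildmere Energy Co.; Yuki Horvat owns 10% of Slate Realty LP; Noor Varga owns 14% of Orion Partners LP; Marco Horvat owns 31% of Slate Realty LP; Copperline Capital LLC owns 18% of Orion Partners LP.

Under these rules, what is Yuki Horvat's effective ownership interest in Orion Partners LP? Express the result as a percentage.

22.434%

By sibling attribution (R2), Yuki Horvat is treated as also owning Marco Horvat's interest in Vantage Mining NL, giving 31% + 69% = 100%.
By sibling attribution (R2), Yuki Horvat is treated as also owning Marco Horvat's interest in Talon Manufacturing Inc, giving 70% + 15% = 85%.
By sibling attribution (R2), Yuki Horvat is treated as also owning Marco Horvat's interest in Slate Realty LP, giving 10% + 31% = 41%.
Chain via Vantage Mining NL → Copperline Capital LLC (R1): 100% × 61% × 18% = 10.98% of Orion Partners LP.
Chain via Talon Manufacturing Inc. → Clearview Industries Corp. (R1): 85% × 36% × 31% = 9.486% of Orion Partners LP.
Chain via Slate Realty LP → Wildmere Energy Co. (R1): 41% × 15% × 32% = 1.968% of Orion Partners LP.
Aggregating (R3): 10.98% + 9.486% + 1.968% = 22.434%.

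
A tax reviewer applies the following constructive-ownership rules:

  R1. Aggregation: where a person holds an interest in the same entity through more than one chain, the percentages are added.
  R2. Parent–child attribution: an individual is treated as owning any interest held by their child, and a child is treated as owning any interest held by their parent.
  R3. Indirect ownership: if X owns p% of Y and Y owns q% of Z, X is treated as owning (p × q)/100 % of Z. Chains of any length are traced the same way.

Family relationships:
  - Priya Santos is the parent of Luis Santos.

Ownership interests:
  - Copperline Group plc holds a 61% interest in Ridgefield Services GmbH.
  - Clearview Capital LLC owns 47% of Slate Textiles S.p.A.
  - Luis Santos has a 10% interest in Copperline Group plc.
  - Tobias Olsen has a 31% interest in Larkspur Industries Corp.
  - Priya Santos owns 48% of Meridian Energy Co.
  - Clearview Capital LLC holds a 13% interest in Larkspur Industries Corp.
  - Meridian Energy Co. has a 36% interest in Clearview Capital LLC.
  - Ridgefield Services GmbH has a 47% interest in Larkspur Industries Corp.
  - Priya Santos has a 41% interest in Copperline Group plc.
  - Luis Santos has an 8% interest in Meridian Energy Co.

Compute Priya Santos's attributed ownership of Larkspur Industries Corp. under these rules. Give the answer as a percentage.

By parent–child attribution (R2), Priya Santos is treated as also owning Luis Santos's interest in Copperline Group plc, giving 41% + 10% = 51%.
By parent–child attribution (R2), Priya Santos is treated as also owning Luis Santos's interest in Meridian Energy Co, giving 48% + 8% = 56%.
Chain via Copperline Group plc → Ridgefield Services GmbH (R3): 51% × 61% × 47% = 14.6217% of Larkspur Industries Corp.
Chain via Meridian Energy Co. → Clearview Capital LLC (R3): 56% × 36% × 13% = 2.6208% of Larkspur Industries Corp.
Aggregating (R1): 14.6217% + 2.6208% = 17.2425%.

17.2425%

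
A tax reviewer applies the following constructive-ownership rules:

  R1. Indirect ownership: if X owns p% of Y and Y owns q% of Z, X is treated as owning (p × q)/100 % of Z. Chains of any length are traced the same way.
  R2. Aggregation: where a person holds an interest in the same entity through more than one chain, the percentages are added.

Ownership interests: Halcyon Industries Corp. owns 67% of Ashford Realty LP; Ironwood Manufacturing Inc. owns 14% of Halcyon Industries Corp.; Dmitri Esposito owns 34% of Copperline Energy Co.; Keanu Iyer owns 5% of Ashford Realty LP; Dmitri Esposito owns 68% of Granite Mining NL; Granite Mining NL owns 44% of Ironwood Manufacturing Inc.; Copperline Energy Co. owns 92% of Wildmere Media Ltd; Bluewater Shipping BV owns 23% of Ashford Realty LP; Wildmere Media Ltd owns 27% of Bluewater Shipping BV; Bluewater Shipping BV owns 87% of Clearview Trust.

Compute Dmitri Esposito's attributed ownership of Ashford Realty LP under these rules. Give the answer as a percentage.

Chain via Granite Mining NL → Ironwood Manufacturing Inc. → Halcyon Industries Corp. (R1): 68% × 44% × 14% × 67% = 2.806496% of Ashford Realty LP.
Chain via Copperline Energy Co. → Wildmere Media Ltd → Bluewater Shipping BV (R1): 34% × 92% × 27% × 23% = 1.942488% of Ashford Realty LP.
Aggregating (R2): 2.806496% + 1.942488% = 4.748984%.

4.748984%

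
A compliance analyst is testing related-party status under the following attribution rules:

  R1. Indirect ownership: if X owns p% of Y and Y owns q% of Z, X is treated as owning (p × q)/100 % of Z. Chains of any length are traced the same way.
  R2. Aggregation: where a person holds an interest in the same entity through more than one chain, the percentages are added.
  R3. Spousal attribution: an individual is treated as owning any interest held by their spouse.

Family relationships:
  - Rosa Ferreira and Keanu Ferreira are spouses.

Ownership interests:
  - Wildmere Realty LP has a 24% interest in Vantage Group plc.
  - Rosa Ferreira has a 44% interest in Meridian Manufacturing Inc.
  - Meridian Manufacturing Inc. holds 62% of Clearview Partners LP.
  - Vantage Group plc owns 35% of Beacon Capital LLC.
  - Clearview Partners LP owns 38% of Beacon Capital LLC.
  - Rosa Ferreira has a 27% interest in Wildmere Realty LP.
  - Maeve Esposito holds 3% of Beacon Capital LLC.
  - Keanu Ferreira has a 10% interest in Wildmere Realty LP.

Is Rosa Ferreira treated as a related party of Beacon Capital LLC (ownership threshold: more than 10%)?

Yes

By spousal attribution (R3), Rosa Ferreira is treated as also owning Keanu Ferreira's interest in Wildmere Realty LP, giving 27% + 10% = 37%.
Chain via Meridian Manufacturing Inc. → Clearview Partners LP (R1): 44% × 62% × 38% = 10.3664% of Beacon Capital LLC.
Chain via Wildmere Realty LP → Vantage Group plc (R1): 37% × 24% × 35% = 3.108% of Beacon Capital LLC.
Aggregating (R2): 10.3664% + 3.108% = 13.4744%.
13.4744% exceeds the 10% threshold, so Rosa is a related party to Beacon Capital LLC.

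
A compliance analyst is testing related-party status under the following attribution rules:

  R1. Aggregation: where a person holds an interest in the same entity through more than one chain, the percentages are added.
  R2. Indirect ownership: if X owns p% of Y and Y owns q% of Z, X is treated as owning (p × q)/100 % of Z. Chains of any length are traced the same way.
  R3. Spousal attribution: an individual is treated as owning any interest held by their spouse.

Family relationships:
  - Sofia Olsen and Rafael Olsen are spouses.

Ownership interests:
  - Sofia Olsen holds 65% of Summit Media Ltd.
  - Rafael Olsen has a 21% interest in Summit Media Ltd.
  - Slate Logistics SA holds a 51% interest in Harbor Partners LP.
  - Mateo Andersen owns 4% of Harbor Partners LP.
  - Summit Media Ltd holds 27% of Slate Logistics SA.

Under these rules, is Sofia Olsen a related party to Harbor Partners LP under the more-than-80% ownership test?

No

By spousal attribution (R3), Sofia Olsen is treated as also owning Rafael Olsen's interest in Summit Media Ltd, giving 65% + 21% = 86%.
Chain via Summit Media Ltd → Slate Logistics SA (R2): 86% × 27% × 51% = 11.8422% of Harbor Partners LP.
11.8422% does not exceed the 80% threshold, so Sofia is not a related party to Harbor Partners LP.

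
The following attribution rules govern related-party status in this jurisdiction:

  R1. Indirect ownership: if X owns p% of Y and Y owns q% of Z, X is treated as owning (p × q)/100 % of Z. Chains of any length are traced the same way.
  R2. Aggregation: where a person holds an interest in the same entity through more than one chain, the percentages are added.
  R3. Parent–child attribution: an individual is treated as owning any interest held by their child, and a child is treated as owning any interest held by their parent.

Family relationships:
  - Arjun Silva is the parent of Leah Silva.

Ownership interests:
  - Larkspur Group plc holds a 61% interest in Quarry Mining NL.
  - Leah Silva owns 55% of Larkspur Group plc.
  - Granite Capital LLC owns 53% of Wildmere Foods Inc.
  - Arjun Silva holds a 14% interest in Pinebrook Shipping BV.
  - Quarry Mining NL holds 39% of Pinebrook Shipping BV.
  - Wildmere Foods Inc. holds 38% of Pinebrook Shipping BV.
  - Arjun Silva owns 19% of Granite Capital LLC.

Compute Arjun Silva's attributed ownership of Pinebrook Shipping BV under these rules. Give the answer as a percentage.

By parent–child attribution (R3), Arjun Silva is treated as owning Leah Silva's 55% interest in Larkspur Group plc.
Chain via Granite Capital LLC → Wildmere Foods Inc. (R1): 19% × 53% × 38% = 3.8266% of Pinebrook Shipping BV.
Direct interest in Pinebrook Shipping BV: 14%.
Chain via Larkspur Group plc → Quarry Mining NL (R1): 55% × 61% × 39% = 13.0845% of Pinebrook Shipping BV.
Aggregating (R2): 3.8266% + 14% + 13.0845% = 30.9111%.

30.9111%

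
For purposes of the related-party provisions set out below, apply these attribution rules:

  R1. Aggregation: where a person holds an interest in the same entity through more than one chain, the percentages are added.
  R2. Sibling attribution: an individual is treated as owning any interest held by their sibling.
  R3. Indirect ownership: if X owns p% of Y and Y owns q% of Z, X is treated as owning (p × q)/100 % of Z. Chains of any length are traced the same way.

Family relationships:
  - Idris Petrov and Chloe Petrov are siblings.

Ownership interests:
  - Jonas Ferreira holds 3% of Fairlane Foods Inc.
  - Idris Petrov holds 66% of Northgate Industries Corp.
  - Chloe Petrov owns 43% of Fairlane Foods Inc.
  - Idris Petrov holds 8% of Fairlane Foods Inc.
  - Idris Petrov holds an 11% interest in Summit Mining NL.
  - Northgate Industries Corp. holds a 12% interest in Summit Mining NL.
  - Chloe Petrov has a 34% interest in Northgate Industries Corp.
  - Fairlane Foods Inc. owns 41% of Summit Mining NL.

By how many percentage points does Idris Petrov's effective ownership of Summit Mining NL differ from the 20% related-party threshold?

23.91

By sibling attribution (R2), Idris Petrov is treated as also owning Chloe Petrov's interest in Northgate Industries Corp, giving 66% + 34% = 100%.
By sibling attribution (R2), Idris Petrov is treated as also owning Chloe Petrov's interest in Fairlane Foods Inc, giving 8% + 43% = 51%.
Chain via Northgate Industries Corp. (R3): 100% × 12% = 12% of Summit Mining NL.
Chain via Fairlane Foods Inc. (R3): 51% × 41% = 20.91% of Summit Mining NL.
Direct interest in Summit Mining NL: 11%.
Aggregating (R1): 12% + 20.91% + 11% = 43.91%.
43.91% exceeds the 20% threshold by 23.91 percentage points.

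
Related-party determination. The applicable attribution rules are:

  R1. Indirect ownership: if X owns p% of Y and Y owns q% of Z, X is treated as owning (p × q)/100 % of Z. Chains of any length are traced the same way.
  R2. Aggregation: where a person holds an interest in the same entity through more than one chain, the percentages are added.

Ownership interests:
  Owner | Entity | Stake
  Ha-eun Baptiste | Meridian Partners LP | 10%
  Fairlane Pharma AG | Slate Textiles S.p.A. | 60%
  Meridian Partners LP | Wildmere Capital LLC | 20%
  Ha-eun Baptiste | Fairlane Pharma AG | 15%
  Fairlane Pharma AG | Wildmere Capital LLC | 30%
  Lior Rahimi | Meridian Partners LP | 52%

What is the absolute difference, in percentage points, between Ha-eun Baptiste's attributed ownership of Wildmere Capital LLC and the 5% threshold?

Chain via Meridian Partners LP (R1): 10% × 20% = 2% of Wildmere Capital LLC.
Chain via Fairlane Pharma AG (R1): 15% × 30% = 4.5% of Wildmere Capital LLC.
Aggregating (R2): 2% + 4.5% = 6.5%.
6.5% exceeds the 5% threshold by 1.5 percentage points.

1.5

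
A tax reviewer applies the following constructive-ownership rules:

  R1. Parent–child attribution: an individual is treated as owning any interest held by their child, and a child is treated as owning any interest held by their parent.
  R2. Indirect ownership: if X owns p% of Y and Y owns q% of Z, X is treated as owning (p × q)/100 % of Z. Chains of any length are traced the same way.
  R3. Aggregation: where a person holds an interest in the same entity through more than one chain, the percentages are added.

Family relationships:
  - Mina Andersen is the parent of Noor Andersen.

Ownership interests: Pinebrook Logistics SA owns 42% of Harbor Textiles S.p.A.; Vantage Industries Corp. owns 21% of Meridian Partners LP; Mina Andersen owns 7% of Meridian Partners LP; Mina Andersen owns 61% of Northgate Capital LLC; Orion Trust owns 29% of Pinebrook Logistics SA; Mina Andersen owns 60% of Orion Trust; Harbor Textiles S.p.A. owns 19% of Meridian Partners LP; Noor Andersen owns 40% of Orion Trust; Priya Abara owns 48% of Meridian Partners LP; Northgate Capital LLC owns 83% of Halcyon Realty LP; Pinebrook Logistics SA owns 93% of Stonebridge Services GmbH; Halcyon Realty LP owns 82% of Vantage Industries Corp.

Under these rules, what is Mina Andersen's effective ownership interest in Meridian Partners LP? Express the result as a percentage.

18.032686%

By parent–child attribution (R1), Mina Andersen is treated as also owning Noor Andersen's interest in Orion Trust, giving 60% + 40% = 100%.
Chain via Northgate Capital LLC → Halcyon Realty LP → Vantage Industries Corp. (R2): 61% × 83% × 82% × 21% = 8.718486% of Meridian Partners LP.
Chain via Orion Trust → Pinebrook Logistics SA → Harbor Textiles S.p.A. (R2): 100% × 29% × 42% × 19% = 2.3142% of Meridian Partners LP.
Direct interest in Meridian Partners LP: 7%.
Aggregating (R3): 8.718486% + 2.3142% + 7% = 18.032686%.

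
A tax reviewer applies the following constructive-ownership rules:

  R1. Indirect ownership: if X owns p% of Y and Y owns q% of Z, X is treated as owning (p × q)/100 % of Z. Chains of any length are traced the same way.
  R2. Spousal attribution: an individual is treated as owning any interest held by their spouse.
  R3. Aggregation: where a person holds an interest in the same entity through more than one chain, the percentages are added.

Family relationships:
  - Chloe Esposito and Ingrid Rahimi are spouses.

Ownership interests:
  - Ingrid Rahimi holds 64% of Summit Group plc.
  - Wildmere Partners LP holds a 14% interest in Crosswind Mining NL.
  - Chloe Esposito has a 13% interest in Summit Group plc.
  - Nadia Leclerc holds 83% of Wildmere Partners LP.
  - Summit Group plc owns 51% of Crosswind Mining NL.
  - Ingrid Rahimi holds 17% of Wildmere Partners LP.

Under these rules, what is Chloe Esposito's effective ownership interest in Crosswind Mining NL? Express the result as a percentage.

41.65%

By spousal attribution (R2), Chloe Esposito is treated as also owning Ingrid Rahimi's interest in Summit Group plc, giving 13% + 64% = 77%.
By spousal attribution (R2), Chloe Esposito is treated as owning Ingrid Rahimi's 17% interest in Wildmere Partners LP.
Chain via Summit Group plc (R1): 77% × 51% = 39.27% of Crosswind Mining NL.
Chain via Wildmere Partners LP (R1): 17% × 14% = 2.38% of Crosswind Mining NL.
Aggregating (R3): 39.27% + 2.38% = 41.65%.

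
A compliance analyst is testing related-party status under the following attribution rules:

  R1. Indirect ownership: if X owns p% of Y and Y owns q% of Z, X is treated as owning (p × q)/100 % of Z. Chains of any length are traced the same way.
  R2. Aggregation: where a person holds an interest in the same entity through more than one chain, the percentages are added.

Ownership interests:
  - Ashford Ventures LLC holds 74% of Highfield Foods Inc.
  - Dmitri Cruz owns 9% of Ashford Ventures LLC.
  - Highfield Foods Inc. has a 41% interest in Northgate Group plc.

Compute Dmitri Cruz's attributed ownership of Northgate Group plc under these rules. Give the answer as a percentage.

2.7306%

Chain via Ashford Ventures LLC → Highfield Foods Inc. (R1): 9% × 74% × 41% = 2.7306% of Northgate Group plc.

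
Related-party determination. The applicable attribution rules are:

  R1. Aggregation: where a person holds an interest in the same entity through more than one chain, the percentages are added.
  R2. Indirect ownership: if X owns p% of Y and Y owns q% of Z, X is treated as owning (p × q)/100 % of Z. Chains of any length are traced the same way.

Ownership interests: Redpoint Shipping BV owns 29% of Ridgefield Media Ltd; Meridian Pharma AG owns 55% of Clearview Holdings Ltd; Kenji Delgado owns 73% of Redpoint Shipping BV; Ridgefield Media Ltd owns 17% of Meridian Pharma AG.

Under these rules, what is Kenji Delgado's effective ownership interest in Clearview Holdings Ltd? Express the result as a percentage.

Chain via Redpoint Shipping BV → Ridgefield Media Ltd → Meridian Pharma AG (R2): 73% × 29% × 17% × 55% = 1.979395% of Clearview Holdings Ltd.

1.979395%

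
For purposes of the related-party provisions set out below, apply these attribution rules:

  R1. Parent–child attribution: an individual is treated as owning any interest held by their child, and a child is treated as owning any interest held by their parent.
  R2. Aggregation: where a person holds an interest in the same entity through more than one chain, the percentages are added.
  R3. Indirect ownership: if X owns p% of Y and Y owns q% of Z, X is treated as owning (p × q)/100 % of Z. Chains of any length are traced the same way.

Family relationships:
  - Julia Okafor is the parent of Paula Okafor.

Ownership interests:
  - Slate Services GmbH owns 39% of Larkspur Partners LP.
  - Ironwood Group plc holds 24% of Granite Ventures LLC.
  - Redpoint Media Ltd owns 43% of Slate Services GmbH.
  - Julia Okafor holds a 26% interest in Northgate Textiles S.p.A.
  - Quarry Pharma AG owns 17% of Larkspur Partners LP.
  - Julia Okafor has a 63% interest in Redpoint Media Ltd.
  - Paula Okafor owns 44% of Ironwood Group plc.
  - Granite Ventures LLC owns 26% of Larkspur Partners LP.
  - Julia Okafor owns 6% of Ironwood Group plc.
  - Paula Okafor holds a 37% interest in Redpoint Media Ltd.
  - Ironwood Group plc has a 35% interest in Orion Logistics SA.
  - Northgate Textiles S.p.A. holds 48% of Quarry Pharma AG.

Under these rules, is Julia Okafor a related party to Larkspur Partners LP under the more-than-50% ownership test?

No

By parent–child attribution (R1), Julia Okafor is treated as also owning Paula Okafor's interest in Redpoint Media Ltd, giving 63% + 37% = 100%.
By parent–child attribution (R1), Julia Okafor is treated as also owning Paula Okafor's interest in Ironwood Group plc, giving 6% + 44% = 50%.
Chain via Northgate Textiles S.p.A. → Quarry Pharma AG (R3): 26% × 48% × 17% = 2.1216% of Larkspur Partners LP.
Chain via Redpoint Media Ltd → Slate Services GmbH (R3): 100% × 43% × 39% = 16.77% of Larkspur Partners LP.
Chain via Ironwood Group plc → Granite Ventures LLC (R3): 50% × 24% × 26% = 3.12% of Larkspur Partners LP.
Aggregating (R2): 2.1216% + 16.77% + 3.12% = 22.0116%.
22.0116% does not exceed the 50% threshold, so Julia is not a related party to Larkspur Partners LP.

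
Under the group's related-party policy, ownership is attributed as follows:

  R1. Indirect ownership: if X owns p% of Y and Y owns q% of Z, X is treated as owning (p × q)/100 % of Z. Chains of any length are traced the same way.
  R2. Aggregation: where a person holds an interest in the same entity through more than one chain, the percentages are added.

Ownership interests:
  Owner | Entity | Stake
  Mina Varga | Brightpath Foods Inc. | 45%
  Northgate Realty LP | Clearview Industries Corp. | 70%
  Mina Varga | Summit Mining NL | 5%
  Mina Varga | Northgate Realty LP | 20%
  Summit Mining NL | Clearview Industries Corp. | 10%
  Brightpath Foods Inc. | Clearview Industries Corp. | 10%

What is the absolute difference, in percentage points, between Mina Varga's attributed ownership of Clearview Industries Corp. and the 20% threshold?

1

Chain via Brightpath Foods Inc. (R1): 45% × 10% = 4.5% of Clearview Industries Corp.
Chain via Northgate Realty LP (R1): 20% × 70% = 14% of Clearview Industries Corp.
Chain via Summit Mining NL (R1): 5% × 10% = 0.5% of Clearview Industries Corp.
Aggregating (R2): 4.5% + 14% + 0.5% = 19%.
19% falls short of the 20% threshold by 1 percentage points.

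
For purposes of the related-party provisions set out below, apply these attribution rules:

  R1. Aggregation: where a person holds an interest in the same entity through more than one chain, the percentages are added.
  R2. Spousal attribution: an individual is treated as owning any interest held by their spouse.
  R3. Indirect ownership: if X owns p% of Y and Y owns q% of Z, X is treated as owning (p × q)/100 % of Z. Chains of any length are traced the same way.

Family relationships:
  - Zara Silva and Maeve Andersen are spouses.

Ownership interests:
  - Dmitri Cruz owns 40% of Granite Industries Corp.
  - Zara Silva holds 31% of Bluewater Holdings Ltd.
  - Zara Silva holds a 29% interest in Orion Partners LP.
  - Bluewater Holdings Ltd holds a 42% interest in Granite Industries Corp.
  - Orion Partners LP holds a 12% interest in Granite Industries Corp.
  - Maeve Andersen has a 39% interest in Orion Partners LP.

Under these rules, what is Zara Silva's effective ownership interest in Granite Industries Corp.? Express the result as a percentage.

21.18%

By spousal attribution (R2), Zara Silva is treated as also owning Maeve Andersen's interest in Orion Partners LP, giving 29% + 39% = 68%.
Chain via Orion Partners LP (R3): 68% × 12% = 8.16% of Granite Industries Corp.
Chain via Bluewater Holdings Ltd (R3): 31% × 42% = 13.02% of Granite Industries Corp.
Aggregating (R1): 8.16% + 13.02% = 21.18%.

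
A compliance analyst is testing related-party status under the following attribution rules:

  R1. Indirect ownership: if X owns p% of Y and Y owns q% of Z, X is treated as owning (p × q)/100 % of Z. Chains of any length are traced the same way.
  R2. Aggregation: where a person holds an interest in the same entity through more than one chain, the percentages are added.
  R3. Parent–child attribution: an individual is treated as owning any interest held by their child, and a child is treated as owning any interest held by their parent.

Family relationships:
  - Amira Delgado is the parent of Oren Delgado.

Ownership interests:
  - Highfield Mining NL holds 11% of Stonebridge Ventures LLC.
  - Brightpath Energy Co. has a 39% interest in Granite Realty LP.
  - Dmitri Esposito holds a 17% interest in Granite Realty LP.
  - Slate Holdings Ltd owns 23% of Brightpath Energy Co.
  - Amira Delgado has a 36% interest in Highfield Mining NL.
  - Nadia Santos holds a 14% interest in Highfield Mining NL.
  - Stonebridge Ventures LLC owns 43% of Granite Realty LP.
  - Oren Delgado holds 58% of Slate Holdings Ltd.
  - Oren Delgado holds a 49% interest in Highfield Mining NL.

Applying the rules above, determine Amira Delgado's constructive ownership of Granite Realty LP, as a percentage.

By parent–child attribution (R3), Amira Delgado is treated as also owning Oren Delgado's interest in Highfield Mining NL, giving 36% + 49% = 85%.
By parent–child attribution (R3), Amira Delgado is treated as owning Oren Delgado's 58% interest in Slate Holdings Ltd.
Chain via Highfield Mining NL → Stonebridge Ventures LLC (R1): 85% × 11% × 43% = 4.0205% of Granite Realty LP.
Chain via Slate Holdings Ltd → Brightpath Energy Co. (R1): 58% × 23% × 39% = 5.2026% of Granite Realty LP.
Aggregating (R2): 4.0205% + 5.2026% = 9.2231%.

9.2231%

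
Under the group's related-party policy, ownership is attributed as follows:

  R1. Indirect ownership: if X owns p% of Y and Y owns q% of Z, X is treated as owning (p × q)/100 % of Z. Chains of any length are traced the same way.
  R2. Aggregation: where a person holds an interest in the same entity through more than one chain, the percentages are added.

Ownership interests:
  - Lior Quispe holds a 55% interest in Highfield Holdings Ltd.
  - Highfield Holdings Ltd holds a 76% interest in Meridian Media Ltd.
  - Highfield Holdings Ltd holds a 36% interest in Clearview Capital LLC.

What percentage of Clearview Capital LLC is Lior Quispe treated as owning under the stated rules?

Chain via Highfield Holdings Ltd (R1): 55% × 36% = 19.8% of Clearview Capital LLC.

19.8%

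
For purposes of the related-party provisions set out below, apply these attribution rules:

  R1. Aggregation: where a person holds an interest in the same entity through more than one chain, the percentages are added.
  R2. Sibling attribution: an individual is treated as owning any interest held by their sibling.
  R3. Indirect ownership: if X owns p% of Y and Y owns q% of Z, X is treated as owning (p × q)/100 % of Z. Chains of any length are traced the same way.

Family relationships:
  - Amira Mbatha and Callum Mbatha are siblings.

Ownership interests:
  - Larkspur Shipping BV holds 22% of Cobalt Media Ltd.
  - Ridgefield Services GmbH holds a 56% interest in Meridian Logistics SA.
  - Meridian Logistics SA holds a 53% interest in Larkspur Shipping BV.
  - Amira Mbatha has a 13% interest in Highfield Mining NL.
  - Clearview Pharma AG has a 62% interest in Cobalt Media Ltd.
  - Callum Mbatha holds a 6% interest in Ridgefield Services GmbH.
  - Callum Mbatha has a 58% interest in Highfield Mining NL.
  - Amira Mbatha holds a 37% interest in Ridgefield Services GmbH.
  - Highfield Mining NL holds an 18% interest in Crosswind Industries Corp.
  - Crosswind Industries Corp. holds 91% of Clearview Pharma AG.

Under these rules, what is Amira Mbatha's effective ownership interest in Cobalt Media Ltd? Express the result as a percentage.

By sibling attribution (R2), Amira Mbatha is treated as also owning Callum Mbatha's interest in Highfield Mining NL, giving 13% + 58% = 71%.
By sibling attribution (R2), Amira Mbatha is treated as also owning Callum Mbatha's interest in Ridgefield Services GmbH, giving 37% + 6% = 43%.
Chain via Highfield Mining NL → Crosswind Industries Corp. → Clearview Pharma AG (R3): 71% × 18% × 91% × 62% = 7.210476% of Cobalt Media Ltd.
Chain via Ridgefield Services GmbH → Meridian Logistics SA → Larkspur Shipping BV (R3): 43% × 56% × 53% × 22% = 2.807728% of Cobalt Media Ltd.
Aggregating (R1): 7.210476% + 2.807728% = 10.018204%.

10.018204%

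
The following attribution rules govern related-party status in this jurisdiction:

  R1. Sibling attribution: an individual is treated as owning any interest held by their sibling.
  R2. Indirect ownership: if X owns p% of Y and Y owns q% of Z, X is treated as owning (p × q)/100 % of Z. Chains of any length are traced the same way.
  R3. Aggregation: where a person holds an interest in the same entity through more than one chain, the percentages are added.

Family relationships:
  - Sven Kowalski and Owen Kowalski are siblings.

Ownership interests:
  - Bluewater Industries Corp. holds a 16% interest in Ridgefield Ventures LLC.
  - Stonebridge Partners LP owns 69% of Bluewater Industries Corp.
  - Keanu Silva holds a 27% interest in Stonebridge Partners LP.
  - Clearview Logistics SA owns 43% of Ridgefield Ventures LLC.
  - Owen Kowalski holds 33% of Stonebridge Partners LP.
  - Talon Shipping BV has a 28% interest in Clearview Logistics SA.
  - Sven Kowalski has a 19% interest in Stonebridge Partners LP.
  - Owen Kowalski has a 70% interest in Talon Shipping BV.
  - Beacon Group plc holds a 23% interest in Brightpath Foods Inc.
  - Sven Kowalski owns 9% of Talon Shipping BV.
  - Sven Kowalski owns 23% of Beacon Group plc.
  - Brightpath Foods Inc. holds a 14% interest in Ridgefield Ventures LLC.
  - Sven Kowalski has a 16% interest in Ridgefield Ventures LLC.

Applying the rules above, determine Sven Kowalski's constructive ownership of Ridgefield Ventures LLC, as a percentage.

31.993%

By sibling attribution (R1), Sven Kowalski is treated as also owning Owen Kowalski's interest in Stonebridge Partners LP, giving 19% + 33% = 52%.
By sibling attribution (R1), Sven Kowalski is treated as also owning Owen Kowalski's interest in Talon Shipping BV, giving 9% + 70% = 79%.
Chain via Stonebridge Partners LP → Bluewater Industries Corp. (R2): 52% × 69% × 16% = 5.7408% of Ridgefield Ventures LLC.
Chain via Beacon Group plc → Brightpath Foods Inc. (R2): 23% × 23% × 14% = 0.7406% of Ridgefield Ventures LLC.
Chain via Talon Shipping BV → Clearview Logistics SA (R2): 79% × 28% × 43% = 9.5116% of Ridgefield Ventures LLC.
Direct interest in Ridgefield Ventures LLC: 16%.
Aggregating (R3): 5.7408% + 0.7406% + 9.5116% + 16% = 31.993%.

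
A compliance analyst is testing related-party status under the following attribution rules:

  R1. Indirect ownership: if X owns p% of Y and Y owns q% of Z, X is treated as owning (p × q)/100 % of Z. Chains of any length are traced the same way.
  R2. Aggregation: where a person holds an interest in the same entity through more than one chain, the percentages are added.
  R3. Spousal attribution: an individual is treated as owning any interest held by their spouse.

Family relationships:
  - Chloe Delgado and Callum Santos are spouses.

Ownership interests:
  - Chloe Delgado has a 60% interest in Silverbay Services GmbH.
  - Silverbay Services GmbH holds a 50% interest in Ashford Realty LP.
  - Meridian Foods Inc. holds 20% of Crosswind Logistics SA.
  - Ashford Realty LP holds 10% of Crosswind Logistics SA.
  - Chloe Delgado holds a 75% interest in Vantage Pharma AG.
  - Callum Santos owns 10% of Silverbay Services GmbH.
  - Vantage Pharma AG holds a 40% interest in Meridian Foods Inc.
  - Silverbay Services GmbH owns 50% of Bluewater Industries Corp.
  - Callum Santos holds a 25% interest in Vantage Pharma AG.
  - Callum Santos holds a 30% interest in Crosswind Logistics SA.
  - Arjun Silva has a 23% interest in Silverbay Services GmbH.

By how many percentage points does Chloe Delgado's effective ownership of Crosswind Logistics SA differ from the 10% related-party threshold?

31.5

By spousal attribution (R3), Chloe Delgado is treated as also owning Callum Santos's interest in Silverbay Services GmbH, giving 60% + 10% = 70%.
By spousal attribution (R3), Chloe Delgado is treated as also owning Callum Santos's interest in Vantage Pharma AG, giving 75% + 25% = 100%.
By spousal attribution (R3), Chloe Delgado is treated as owning Callum Santos's 30% interest in Crosswind Logistics SA.
Chain via Silverbay Services GmbH → Ashford Realty LP (R1): 70% × 50% × 10% = 3.5% of Crosswind Logistics SA.
Chain via Vantage Pharma AG → Meridian Foods Inc. (R1): 100% × 40% × 20% = 8% of Crosswind Logistics SA.
Direct interest in Crosswind Logistics SA: 30%.
Aggregating (R2): 3.5% + 8% + 30% = 41.5%.
41.5% exceeds the 10% threshold by 31.5 percentage points.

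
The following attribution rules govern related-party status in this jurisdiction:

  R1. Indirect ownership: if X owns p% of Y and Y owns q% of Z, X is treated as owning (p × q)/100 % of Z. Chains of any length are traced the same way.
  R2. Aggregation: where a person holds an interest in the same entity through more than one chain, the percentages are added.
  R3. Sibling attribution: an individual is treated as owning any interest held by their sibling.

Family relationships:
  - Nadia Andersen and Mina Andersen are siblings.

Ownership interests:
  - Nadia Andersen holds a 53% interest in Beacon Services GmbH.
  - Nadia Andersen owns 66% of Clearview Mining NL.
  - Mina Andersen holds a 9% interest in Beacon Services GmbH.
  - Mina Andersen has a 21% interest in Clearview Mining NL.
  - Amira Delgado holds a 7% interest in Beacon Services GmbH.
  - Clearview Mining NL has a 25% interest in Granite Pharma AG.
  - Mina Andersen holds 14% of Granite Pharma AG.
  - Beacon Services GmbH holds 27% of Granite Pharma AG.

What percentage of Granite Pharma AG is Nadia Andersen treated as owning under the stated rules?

By sibling attribution (R3), Nadia Andersen is treated as also owning Mina Andersen's interest in Beacon Services GmbH, giving 53% + 9% = 62%.
By sibling attribution (R3), Nadia Andersen is treated as also owning Mina Andersen's interest in Clearview Mining NL, giving 66% + 21% = 87%.
By sibling attribution (R3), Nadia Andersen is treated as owning Mina Andersen's 14% interest in Granite Pharma AG.
Chain via Beacon Services GmbH (R1): 62% × 27% = 16.74% of Granite Pharma AG.
Chain via Clearview Mining NL (R1): 87% × 25% = 21.75% of Granite Pharma AG.
Direct interest in Granite Pharma AG: 14%.
Aggregating (R2): 16.74% + 21.75% + 14% = 52.49%.

52.49%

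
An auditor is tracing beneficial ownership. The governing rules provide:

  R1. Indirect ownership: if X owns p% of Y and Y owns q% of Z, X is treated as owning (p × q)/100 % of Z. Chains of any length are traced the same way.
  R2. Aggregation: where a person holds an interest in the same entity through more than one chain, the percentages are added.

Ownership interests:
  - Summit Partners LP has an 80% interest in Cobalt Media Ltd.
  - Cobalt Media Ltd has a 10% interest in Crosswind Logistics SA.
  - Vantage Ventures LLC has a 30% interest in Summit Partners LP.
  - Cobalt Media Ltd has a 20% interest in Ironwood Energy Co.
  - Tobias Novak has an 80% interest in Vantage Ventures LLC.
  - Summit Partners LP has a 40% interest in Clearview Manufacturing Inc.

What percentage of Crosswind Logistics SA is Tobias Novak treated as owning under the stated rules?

Chain via Vantage Ventures LLC → Summit Partners LP → Cobalt Media Ltd (R1): 80% × 30% × 80% × 10% = 1.92% of Crosswind Logistics SA.

1.92%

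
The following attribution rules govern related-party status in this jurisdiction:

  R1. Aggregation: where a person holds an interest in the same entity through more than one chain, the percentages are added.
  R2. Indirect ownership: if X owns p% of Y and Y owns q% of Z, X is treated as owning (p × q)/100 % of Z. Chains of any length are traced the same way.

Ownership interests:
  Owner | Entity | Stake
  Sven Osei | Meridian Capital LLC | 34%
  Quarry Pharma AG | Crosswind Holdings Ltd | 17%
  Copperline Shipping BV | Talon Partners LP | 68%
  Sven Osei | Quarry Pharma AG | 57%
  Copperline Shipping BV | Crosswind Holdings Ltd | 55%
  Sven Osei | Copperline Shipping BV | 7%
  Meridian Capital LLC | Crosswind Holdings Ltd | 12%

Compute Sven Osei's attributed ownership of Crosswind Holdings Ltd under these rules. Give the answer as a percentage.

Chain via Copperline Shipping BV (R2): 7% × 55% = 3.85% of Crosswind Holdings Ltd.
Chain via Meridian Capital LLC (R2): 34% × 12% = 4.08% of Crosswind Holdings Ltd.
Chain via Quarry Pharma AG (R2): 57% × 17% = 9.69% of Crosswind Holdings Ltd.
Aggregating (R1): 3.85% + 4.08% + 9.69% = 17.62%.

17.62%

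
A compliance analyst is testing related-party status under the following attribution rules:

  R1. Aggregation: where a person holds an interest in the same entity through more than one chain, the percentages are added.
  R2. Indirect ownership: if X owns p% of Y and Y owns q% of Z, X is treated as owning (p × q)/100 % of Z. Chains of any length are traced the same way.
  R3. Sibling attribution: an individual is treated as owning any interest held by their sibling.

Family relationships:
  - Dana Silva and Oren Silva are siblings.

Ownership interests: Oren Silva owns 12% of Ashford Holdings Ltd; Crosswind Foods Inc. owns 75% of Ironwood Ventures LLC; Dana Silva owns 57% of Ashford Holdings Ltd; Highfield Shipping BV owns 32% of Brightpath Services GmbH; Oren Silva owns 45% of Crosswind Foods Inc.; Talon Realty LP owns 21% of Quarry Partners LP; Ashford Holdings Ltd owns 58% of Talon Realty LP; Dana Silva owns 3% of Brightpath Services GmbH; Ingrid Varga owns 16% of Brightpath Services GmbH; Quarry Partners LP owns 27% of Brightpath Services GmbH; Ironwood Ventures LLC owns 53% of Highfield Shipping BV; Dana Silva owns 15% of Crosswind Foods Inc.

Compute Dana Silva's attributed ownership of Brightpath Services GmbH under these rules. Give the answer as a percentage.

By sibling attribution (R3), Dana Silva is treated as also owning Oren Silva's interest in Ashford Holdings Ltd, giving 57% + 12% = 69%.
By sibling attribution (R3), Dana Silva is treated as also owning Oren Silva's interest in Crosswind Foods Inc, giving 15% + 45% = 60%.
Chain via Ashford Holdings Ltd → Talon Realty LP → Quarry Partners LP (R2): 69% × 58% × 21% × 27% = 2.269134% of Brightpath Services GmbH.
Chain via Crosswind Foods Inc. → Ironwood Ventures LLC → Highfield Shipping BV (R2): 60% × 75% × 53% × 32% = 7.632% of Brightpath Services GmbH.
Direct interest in Brightpath Services GmbH: 3%.
Aggregating (R1): 2.269134% + 7.632% + 3% = 12.901134%.

12.901134%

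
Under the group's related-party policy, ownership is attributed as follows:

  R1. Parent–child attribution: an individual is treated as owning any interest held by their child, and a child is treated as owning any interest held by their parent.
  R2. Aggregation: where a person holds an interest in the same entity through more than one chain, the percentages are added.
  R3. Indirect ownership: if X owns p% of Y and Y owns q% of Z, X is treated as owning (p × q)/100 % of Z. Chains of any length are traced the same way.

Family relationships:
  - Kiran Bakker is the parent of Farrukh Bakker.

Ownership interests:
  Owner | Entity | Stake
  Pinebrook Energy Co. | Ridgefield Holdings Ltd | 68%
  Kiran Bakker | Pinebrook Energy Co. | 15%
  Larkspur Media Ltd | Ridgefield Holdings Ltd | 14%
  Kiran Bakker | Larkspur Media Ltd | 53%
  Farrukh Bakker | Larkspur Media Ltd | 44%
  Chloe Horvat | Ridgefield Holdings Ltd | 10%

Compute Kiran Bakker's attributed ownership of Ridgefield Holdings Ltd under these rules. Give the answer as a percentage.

By parent–child attribution (R1), Kiran Bakker is treated as also owning Farrukh Bakker's interest in Larkspur Media Ltd, giving 53% + 44% = 97%.
Chain via Larkspur Media Ltd (R3): 97% × 14% = 13.58% of Ridgefield Holdings Ltd.
Chain via Pinebrook Energy Co. (R3): 15% × 68% = 10.2% of Ridgefield Holdings Ltd.
Aggregating (R2): 13.58% + 10.2% = 23.78%.

23.78%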